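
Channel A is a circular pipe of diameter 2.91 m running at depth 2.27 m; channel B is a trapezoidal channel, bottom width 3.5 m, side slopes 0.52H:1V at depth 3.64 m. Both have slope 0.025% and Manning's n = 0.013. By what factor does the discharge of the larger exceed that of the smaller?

5.41

Channel A: For a circular section of diameter D = 2.91 m at depth y = 2.27 m, the central angle is θ = 2 arccos(1 − 2y/D) = 4.331 rad. Then A = (D²/8)(θ − sin θ) = 5.566 m² and P = Dθ/2 = 6.301 m. Hydraulic radius R = A/P = 5.566/6.301 = 0.8834 m. Q_A = (1/0.013)·5.566·0.8834^(2/3)·√0.00025 = 6.233 m³/s.
Channel B: With bottom width b = 3.5 m and side slope z = 0.52: A = (b + zy)y = (3.5 + 0.52×3.64)×3.64 = 19.63 m²; P = b + 2y√(1+z²) = 3.5 + 2×3.64×1.127 = 11.71 m. Hydraulic radius R = A/P = 19.63/11.71 = 1.677 m. Q_B = (1/0.013)·19.63·1.677^(2/3)·√0.00025 = 33.7 m³/s.
The larger discharge is 33.7 m³/s and the smaller is 6.233 m³/s; the ratio is 5.41.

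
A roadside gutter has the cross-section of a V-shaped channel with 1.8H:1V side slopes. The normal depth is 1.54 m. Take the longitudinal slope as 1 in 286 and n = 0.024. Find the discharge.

For a triangular section with side slope z = 1.8: A = zy² = 1.8×1.54² = 4.269 m²; P = 2y√(1+z²) = 2×1.54×2.059 = 6.342 m.
Hydraulic radius R = A/P = 4.269/6.342 = 0.6731 m.
Manning's equation: Q = (1/n) A R^(2/3) S^(1/2) = (1/0.024) × 4.269 × 0.6731^(2/3) × 0.003497^(1/2) = 8.08 m³/s.

Q = 8.08 m³/s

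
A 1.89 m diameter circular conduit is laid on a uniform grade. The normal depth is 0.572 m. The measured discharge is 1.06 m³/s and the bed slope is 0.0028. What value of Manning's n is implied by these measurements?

n = 0.0169

For a circular section of diameter D = 1.89 m at depth y = 0.572 m, the central angle is θ = 2 arccos(1 − 2y/D) = 2.33 rad. Then A = (D²/8)(θ − sin θ) = 0.7165 m² and P = Dθ/2 = 2.202 m.
Hydraulic radius R = A/P = 0.7165/2.202 = 0.3254 m.
Rearranging Manning's equation: n = (1/Q) A R^(2/3) S^(1/2) = (1/1.06) × 0.7165 × 0.3254^(2/3) × √0.0028 = 0.0169.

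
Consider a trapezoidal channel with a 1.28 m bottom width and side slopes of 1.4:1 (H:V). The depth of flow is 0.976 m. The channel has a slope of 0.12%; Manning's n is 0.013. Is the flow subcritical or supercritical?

subcritical

With bottom width b = 1.28 m and side slope z = 1.4: A = (b + zy)y = (1.28 + 1.4×0.976)×0.976 = 2.583 m²; P = b + 2y√(1+z²) = 1.28 + 2×0.976×1.72 = 4.638 m.
Hydraulic radius R = A/P = 2.583/4.638 = 0.5569 m.
V = (1/n) R^(2/3) √S = (1/0.013) × 0.5569^(2/3) × √0.0012 = 1.804 m/s. Hydraulic depth D_h = A/T = 2.583/4.013 = 0.6437 m.
Froude number Fr = V/√(g·D_h) = 1.804/√(9.81×0.6437) = 0.718, which is less than 1, so the flow is subcritical.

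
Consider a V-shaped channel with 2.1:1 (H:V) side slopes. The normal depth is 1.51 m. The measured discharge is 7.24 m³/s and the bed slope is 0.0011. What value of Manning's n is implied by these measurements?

For a triangular section with side slope z = 2.1: A = zy² = 2.1×1.51² = 4.788 m²; P = 2y√(1+z²) = 2×1.51×2.326 = 7.024 m.
Hydraulic radius R = A/P = 4.788/7.024 = 0.6817 m.
Rearranging Manning's equation: n = (1/Q) A R^(2/3) S^(1/2) = (1/7.24) × 4.788 × 0.6817^(2/3) × √0.0011 = 0.017.

n = 0.017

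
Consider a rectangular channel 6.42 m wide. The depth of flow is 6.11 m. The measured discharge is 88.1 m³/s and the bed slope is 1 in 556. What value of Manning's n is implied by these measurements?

Flow area A = b·y = 6.42 × 6.11 = 39.23 m². Wetted perimeter P = b + 2y = 6.42 + 2×6.11 = 18.64 m.
Hydraulic radius R = A/P = 39.23/18.64 = 2.104 m.
Rearranging Manning's equation: n = (1/Q) A R^(2/3) S^(1/2) = (1/88.1) × 39.23 × 2.104^(2/3) × √0.001799 = 0.031.

n = 0.031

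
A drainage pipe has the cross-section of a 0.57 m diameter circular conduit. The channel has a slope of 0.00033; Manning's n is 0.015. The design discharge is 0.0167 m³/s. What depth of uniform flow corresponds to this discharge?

Manning's equation rearranged: A R^(2/3) = nQ / (1·√S) = 0.015 × 0.0167 / (√0.00033) = 0.01379.
Trying y = 0.132 m: A R^(2/3) = 0.008189 — too small.
Trying y = 0.212 m: A R^(2/3) = 0.02051 — too large.
Trying y = 0.172 m: A R^(2/3) = 0.01379 — close enough.

y_n = 0.172 m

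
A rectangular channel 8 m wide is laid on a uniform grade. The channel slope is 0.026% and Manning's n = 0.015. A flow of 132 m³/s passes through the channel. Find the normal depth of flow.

y_n = 7.99 m

Manning's equation rearranged: A R^(2/3) = nQ / (1·√S) = 0.015 × 132 / (√0.00026) = 122.8.
Trying y = 6.44 m: A R^(2/3) = 94.07 — short.
Trying y = 9.72 m: A R^(2/3) = 155.7 — over.
Trying y = 7.99 m: A R^(2/3) = 122.9 — matches.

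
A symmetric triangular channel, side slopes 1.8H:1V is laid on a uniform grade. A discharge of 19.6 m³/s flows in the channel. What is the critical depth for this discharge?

At critical depth, Q² T / (g A³) = 1, i.e. A³/T = Q²/g = 19.6²/9.81 = 39.16.
Try y = 2.22 m: A³/T = 87.35 — too large.
Try y = 1.67 m: A³/T = 21.04 — too small.
Try y = 1.89 m: A³/T = 39.07 — ≈ 39.16.

y_c = 1.89 m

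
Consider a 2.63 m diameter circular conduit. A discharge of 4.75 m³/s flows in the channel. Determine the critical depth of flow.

At critical depth, Q² T / (g A³) = 1, i.e. A³/T = Q²/g = 4.75²/9.81 = 2.3.
Try y = 0.747 m: A³/T = 0.8641 — too small.
Try y = 1.16 m: A³/T = 4.717 — too large.
Try y = 0.962 m: A³/T = 2.299 — close enough.

y_c = 0.962 m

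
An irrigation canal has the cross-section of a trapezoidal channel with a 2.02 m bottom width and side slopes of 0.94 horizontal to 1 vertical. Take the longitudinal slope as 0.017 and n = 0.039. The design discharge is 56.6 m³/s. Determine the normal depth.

y_n = 2.89 m

Manning's equation rearranged: A R^(2/3) = nQ / (1·√S) = 0.039 × 56.6 / (√0.017) = 16.93.
Try y = 3.21 m: A R^(2/3) = 21.12 — high.
Try y = 2.08 m: A R^(2/3) = 8.649 — low.
Try y = 2.89 m: A R^(2/3) = 16.93 — matches.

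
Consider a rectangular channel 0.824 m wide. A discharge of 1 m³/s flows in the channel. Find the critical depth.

For a rectangular channel, critical depth y_c = (q²/g)^(1/3) where q = Q/b = 1/0.824 = 1.214 m²/s.
So y_c = (1.214²/9.81)^(1/3) = 0.531 m.

y_c = 0.531 m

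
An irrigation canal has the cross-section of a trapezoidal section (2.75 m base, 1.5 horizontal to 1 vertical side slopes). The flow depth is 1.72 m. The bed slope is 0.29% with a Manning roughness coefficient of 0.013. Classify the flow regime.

supercritical

With bottom width b = 2.75 m and side slope z = 1.5: A = (b + zy)y = (2.75 + 1.5×1.72)×1.72 = 9.168 m²; P = b + 2y√(1+z²) = 2.75 + 2×1.72×1.803 = 8.952 m.
Hydraulic radius R = A/P = 9.168/8.952 = 1.024 m.
V = (1/n) R^(2/3) √S = (1/0.013) × 1.024^(2/3) × √0.0029 = 4.209 m/s. Hydraulic depth D_h = A/T = 9.168/7.91 = 1.159 m.
Froude number Fr = V/√(g·D_h) = 4.209/√(9.81×1.159) = 1.25, which is greater than 1, so the flow is supercritical.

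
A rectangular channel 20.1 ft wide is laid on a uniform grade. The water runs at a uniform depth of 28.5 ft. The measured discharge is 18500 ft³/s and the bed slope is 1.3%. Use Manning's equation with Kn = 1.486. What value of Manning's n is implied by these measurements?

n = 0.02

Flow area A = b·y = 20.1 × 28.5 = 572.9 ft². Wetted perimeter P = b + 2y = 20.1 + 2×28.5 = 77.1 ft.
Hydraulic radius R = A/P = 572.9/77.1 = 7.43 ft.
Rearranging Manning's equation: n = (1.486/Q) A R^(2/3) S^(1/2) = (1.486/18500) × 572.9 × 7.43^(2/3) × √0.013 = 0.02.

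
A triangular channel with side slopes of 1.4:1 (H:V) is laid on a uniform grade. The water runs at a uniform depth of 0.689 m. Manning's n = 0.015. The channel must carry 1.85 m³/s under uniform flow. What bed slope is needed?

For a triangular section with side slope z = 1.4: A = zy² = 1.4×0.689² = 0.6646 m²; P = 2y√(1+z²) = 2×0.689×1.72 = 2.371 m.
Hydraulic radius R = A/P = 0.6646/2.371 = 0.2803 m.
From Manning's equation, S = [nQ / (1 A R^(2/3))]² = [0.015 × 1.85 / (1 × 0.6646 × 0.2803^(2/3))]² = 0.0095.

S = 0.0095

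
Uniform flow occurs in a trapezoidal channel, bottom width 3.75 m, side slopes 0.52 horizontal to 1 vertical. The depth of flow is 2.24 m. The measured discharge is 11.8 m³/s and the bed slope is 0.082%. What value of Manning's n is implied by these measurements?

With bottom width b = 3.75 m and side slope z = 0.52: A = (b + zy)y = (3.75 + 0.52×2.24)×2.24 = 11.01 m²; P = b + 2y√(1+z²) = 3.75 + 2×2.24×1.127 = 8.799 m.
Hydraulic radius R = A/P = 11.01/8.799 = 1.251 m.
Rearranging Manning's equation: n = (1/Q) A R^(2/3) S^(1/2) = (1/11.8) × 11.01 × 1.251^(2/3) × √0.00082 = 0.031.

n = 0.031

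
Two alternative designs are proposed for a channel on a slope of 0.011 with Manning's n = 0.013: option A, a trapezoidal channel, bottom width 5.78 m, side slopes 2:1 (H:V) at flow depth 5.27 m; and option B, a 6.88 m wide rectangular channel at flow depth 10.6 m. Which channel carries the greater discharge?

Channel A: With bottom width b = 5.78 m and side slope z = 2: A = (b + zy)y = (5.78 + 2×5.27)×5.27 = 86.01 m²; P = b + 2y√(1+z²) = 5.78 + 2×5.27×2.236 = 29.35 m. Hydraulic radius R = A/P = 86.01/29.35 = 2.931 m. Q_A = (1/0.013)·86.01·2.931^(2/3)·√0.011 = 1421 m³/s.
Channel B: Flow area A = b·y = 6.88 × 10.6 = 72.93 m². Wetted perimeter P = b + 2y = 6.88 + 2×10.6 = 28.08 m. Hydraulic radius R = A/P = 72.93/28.08 = 2.597 m. Q_B = (1/0.013)·72.93·2.597^(2/3)·√0.011 = 1112 m³/s.
Q_A = 1421 m³/s vs Q_B = 1112 m³/s, so channel A carries more.

channel A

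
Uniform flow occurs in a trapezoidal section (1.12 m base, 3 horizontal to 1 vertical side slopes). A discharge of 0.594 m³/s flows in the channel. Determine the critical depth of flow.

y_c = 0.244 m

At critical depth, Q² T / (g A³) = 1, i.e. A³/T = Q²/g = 0.594²/9.81 = 0.03597.
Trying y = 0.302 m: A³/T = 0.07812 — high.
Trying y = 0.176 m: A³/T = 0.01121 — low.
Trying y = 0.244 m: A³/T = 0.03571 — close enough.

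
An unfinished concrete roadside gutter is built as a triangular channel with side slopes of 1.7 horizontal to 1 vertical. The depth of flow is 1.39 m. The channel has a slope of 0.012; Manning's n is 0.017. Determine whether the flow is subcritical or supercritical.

For a triangular section with side slope z = 1.7: A = zy² = 1.7×1.39² = 3.285 m²; P = 2y√(1+z²) = 2×1.39×1.972 = 5.483 m.
Hydraulic radius R = A/P = 3.285/5.483 = 0.599 m.
V = (1/n) R^(2/3) √S = (1/0.017) × 0.599^(2/3) × √0.012 = 4.579 m/s. Hydraulic depth D_h = A/T = 3.285/4.726 = 0.695 m.
Froude number Fr = V/√(g·D_h) = 4.579/√(9.81×0.695) = 1.75, which is greater than 1, so the flow is supercritical.

supercritical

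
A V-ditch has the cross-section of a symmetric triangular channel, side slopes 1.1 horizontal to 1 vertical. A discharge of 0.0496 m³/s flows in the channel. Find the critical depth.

y_c = 0.211 m

At critical depth, Q² T / (g A³) = 1, i.e. A³/T = Q²/g = 0.0496²/9.81 = 0.0002508.
Trying y = 0.15 m: A³/T = 0.00004594 — too small.
Trying y = 0.241 m: A³/T = 0.0004919 — too large.
Trying y = 0.211 m: A³/T = 0.000253 — ≈ 0.0002508.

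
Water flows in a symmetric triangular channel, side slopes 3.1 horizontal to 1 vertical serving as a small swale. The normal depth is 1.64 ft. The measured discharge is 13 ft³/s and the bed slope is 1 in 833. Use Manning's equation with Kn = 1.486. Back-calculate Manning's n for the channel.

For a triangular section with side slope z = 3.1: A = zy² = 3.1×1.64² = 8.338 ft²; P = 2y√(1+z²) = 2×1.64×3.257 = 10.68 ft.
Hydraulic radius R = A/P = 8.338/10.68 = 0.7804 ft.
Rearranging Manning's equation: n = (1.486/Q) A R^(2/3) S^(1/2) = (1.486/13) × 8.338 × 0.7804^(2/3) × √0.0012 = 0.028.

n = 0.028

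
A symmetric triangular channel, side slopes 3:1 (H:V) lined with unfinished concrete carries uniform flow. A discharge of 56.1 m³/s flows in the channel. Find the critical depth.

y_c = 2.35 m

At critical depth, Q² T / (g A³) = 1, i.e. A³/T = Q²/g = 56.1²/9.81 = 320.8.
Trying y = 1.94 m: A³/T = 123.7 — short.
Trying y = 2.99 m: A³/T = 1075 — over.
Trying y = 2.35 m: A³/T = 322.5 — matches.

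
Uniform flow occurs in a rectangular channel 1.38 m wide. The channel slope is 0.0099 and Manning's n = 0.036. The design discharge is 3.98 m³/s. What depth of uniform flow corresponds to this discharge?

Manning's equation rearranged: A R^(2/3) = nQ / (1·√S) = 0.036 × 3.98 / (√0.0099) = 1.44.
At y = 1.44 m: A R^(2/3) = 1.195 — short.
At y = 2.11 m: A R^(2/3) = 1.883 — over.
At y = 1.68 m: A R^(2/3) = 1.439 — close enough.

y_n = 1.68 m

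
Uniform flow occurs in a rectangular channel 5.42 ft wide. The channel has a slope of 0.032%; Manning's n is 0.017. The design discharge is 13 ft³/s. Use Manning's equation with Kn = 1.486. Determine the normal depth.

y_n = 1.55 ft

Manning's equation rearranged: A R^(2/3) = nQ / (1.486·√S) = 0.017 × 13 / (1.486 × √0.00032) = 8.314.
At y = 1.76 ft: A R^(2/3) = 9.961 — high.
At y = 1.18 ft: A R^(2/3) = 5.612 — low.
At y = 1.55 ft: A R^(2/3) = 8.323 — close enough.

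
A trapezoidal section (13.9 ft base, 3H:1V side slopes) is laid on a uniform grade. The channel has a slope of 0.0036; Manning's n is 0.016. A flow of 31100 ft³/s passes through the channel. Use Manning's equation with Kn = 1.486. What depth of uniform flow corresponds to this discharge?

Manning's equation rearranged: A R^(2/3) = nQ / (1.486·√S) = 0.016 × 31100 / (1.486 × √0.0036) = 5581.
Try y = 15.4 ft: A R^(2/3) = 3799 — low.
Try y = 19.7 ft: A R^(2/3) = 6845 — high.
Try y = 18.1 ft: A R^(2/3) = 5582 — close enough.

y_n = 18.1 ft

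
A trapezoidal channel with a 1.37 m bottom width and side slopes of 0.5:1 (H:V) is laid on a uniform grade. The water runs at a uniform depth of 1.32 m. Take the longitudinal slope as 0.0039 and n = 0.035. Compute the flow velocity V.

V = 1.3 m/s

With bottom width b = 1.37 m and side slope z = 0.5: A = (b + zy)y = (1.37 + 0.5×1.32)×1.32 = 2.68 m²; P = b + 2y√(1+z²) = 1.37 + 2×1.32×1.118 = 4.322 m.
Hydraulic radius R = A/P = 2.68/4.322 = 0.62 m.
From Manning's equation, V = (1/n) R^(2/3) S^(1/2) = (1/0.035) × 0.62^(2/3) × 0.0039^(1/2) = 1.3 m/s.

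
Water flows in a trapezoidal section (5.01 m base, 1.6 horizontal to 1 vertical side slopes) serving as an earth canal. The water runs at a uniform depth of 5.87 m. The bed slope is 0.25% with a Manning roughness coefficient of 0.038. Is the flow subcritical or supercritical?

subcritical

With bottom width b = 5.01 m and side slope z = 1.6: A = (b + zy)y = (5.01 + 1.6×5.87)×5.87 = 84.54 m²; P = b + 2y√(1+z²) = 5.01 + 2×5.87×1.887 = 27.16 m.
Hydraulic radius R = A/P = 84.54/27.16 = 3.113 m.
V = (1/n) R^(2/3) √S = (1/0.038) × 3.113^(2/3) × √0.0025 = 2.805 m/s. Hydraulic depth D_h = A/T = 84.54/23.79 = 3.553 m.
Froude number Fr = V/√(g·D_h) = 2.805/√(9.81×3.553) = 0.475, which is less than 1, so the flow is subcritical.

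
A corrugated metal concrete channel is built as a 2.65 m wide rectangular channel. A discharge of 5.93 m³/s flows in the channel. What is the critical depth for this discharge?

For a rectangular channel, critical depth y_c = (q²/g)^(1/3) where q = Q/b = 5.93/2.65 = 2.238 m²/s.
So y_c = (2.238²/9.81)^(1/3) = 0.799 m.

y_c = 0.799 m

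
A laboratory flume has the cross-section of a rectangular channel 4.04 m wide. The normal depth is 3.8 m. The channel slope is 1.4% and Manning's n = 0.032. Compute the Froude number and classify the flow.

subcritical

Flow area A = b·y = 4.04 × 3.8 = 15.35 m². Wetted perimeter P = b + 2y = 4.04 + 2×3.8 = 11.64 m.
Hydraulic radius R = A/P = 15.35/11.64 = 1.319 m.
V = (1/n) R^(2/3) √S = (1/0.032) × 1.319^(2/3) × √0.014 = 4.447 m/s. Hydraulic depth D_h = A/T = 15.35/4.04 = 3.8 m.
Froude number Fr = V/√(g·D_h) = 4.447/√(9.81×3.8) = 0.728, which is less than 1, so the flow is subcritical.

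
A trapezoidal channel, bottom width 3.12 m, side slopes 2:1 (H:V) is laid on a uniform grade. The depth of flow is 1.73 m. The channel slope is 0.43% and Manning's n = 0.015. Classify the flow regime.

With bottom width b = 3.12 m and side slope z = 2: A = (b + zy)y = (3.12 + 2×1.73)×1.73 = 11.38 m²; P = b + 2y√(1+z²) = 3.12 + 2×1.73×2.236 = 10.86 m.
Hydraulic radius R = A/P = 11.38/10.86 = 1.049 m.
V = (1/n) R^(2/3) √S = (1/0.015) × 1.049^(2/3) × √0.0043 = 4.512 m/s. Hydraulic depth D_h = A/T = 11.38/10.04 = 1.134 m.
Froude number Fr = V/√(g·D_h) = 4.512/√(9.81×1.134) = 1.35, which is greater than 1, so the flow is supercritical.

supercritical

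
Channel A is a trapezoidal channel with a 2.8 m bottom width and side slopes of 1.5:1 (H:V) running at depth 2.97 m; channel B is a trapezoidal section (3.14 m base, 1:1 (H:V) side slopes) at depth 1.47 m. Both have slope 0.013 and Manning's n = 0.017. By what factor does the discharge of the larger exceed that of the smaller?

Channel A: With bottom width b = 2.8 m and side slope z = 1.5: A = (b + zy)y = (2.8 + 1.5×2.97)×2.97 = 21.55 m²; P = b + 2y√(1+z²) = 2.8 + 2×2.97×1.803 = 13.51 m. Hydraulic radius R = A/P = 21.55/13.51 = 1.595 m. Q_A = (1/0.017)·21.55·1.595^(2/3)·√0.013 = 197.3 m³/s.
Channel B: With bottom width b = 3.14 m and side slope z = 1: A = (b + zy)y = (3.14 + 1×1.47)×1.47 = 6.777 m²; P = b + 2y√(1+z²) = 3.14 + 2×1.47×1.414 = 7.298 m. Hydraulic radius R = A/P = 6.777/7.298 = 0.9286 m. Q_B = (1/0.017)·6.777·0.9286^(2/3)·√0.013 = 43.26 m³/s.
The larger discharge is 197.3 m³/s and the smaller is 43.26 m³/s; the ratio is 4.56.

4.56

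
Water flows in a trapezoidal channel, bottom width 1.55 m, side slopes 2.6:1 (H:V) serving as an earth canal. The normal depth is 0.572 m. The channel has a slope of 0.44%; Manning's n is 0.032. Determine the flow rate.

Q = 1.85 m³/s

With bottom width b = 1.55 m and side slope z = 2.6: A = (b + zy)y = (1.55 + 2.6×0.572)×0.572 = 1.737 m²; P = b + 2y√(1+z²) = 1.55 + 2×0.572×2.786 = 4.737 m.
Hydraulic radius R = A/P = 1.737/4.737 = 0.3668 m.
Manning's equation: Q = (1/n) A R^(2/3) S^(1/2) = (1/0.032) × 1.737 × 0.3668^(2/3) × 0.0044^(1/2) = 1.85 m³/s.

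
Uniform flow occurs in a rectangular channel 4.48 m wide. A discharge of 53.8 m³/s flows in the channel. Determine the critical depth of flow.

y_c = 2.45 m

For a rectangular channel, critical depth y_c = (q²/g)^(1/3) where q = Q/b = 53.8/4.48 = 12.01 m²/s.
So y_c = (12.01²/9.81)^(1/3) = 2.45 m.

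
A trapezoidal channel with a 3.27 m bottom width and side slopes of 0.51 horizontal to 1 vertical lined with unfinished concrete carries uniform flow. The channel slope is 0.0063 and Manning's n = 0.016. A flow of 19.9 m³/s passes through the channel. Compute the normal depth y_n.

Manning's equation rearranged: A R^(2/3) = nQ / (1·√S) = 0.016 × 19.9 / (√0.0063) = 4.011.
Trying y = 1.33 m: A R^(2/3) = 4.673 — over.
Trying y = 1.02 m: A R^(2/3) = 3.034 — short.
Trying y = 1.21 m: A R^(2/3) = 4.005 — ≈ 4.011.

y_n = 1.21 m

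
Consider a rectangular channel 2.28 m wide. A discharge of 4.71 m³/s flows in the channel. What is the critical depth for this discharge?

y_c = 0.758 m

For a rectangular channel, critical depth y_c = (q²/g)^(1/3) where q = Q/b = 4.71/2.28 = 2.066 m²/s.
So y_c = (2.066²/9.81)^(1/3) = 0.758 m.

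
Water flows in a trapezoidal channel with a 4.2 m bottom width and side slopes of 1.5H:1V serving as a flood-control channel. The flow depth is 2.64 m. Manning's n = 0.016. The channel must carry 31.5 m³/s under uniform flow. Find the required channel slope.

S = 0.0003

With bottom width b = 4.2 m and side slope z = 1.5: A = (b + zy)y = (4.2 + 1.5×2.64)×2.64 = 21.54 m²; P = b + 2y√(1+z²) = 4.2 + 2×2.64×1.803 = 13.72 m.
Hydraulic radius R = A/P = 21.54/13.72 = 1.57 m.
From Manning's equation, S = [nQ / (1 A R^(2/3))]² = [0.016 × 31.5 / (1 × 21.54 × 1.57^(2/3))]² = 0.0003.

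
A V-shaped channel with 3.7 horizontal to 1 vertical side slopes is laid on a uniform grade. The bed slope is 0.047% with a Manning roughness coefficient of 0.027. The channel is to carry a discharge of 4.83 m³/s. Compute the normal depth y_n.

Manning's equation rearranged: A R^(2/3) = nQ / (1·√S) = 0.027 × 4.83 / (√0.00047) = 6.015.
Trying y = 1.76 m: A R^(2/3) = 10.28 — over.
Trying y = 1.27 m: A R^(2/3) = 4.306 — short.
Trying y = 1.44 m: A R^(2/3) = 6.02 — ≈ 6.015.

y_n = 1.44 m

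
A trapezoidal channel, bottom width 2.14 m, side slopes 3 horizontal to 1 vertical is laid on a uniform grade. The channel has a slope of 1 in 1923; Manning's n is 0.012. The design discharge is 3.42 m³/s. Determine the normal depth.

Manning's equation rearranged: A R^(2/3) = nQ / (1·√S) = 0.012 × 3.42 / (√0.00052) = 1.8.
At y = 0.586 m: A R^(2/3) = 1.221 — too small.
At y = 0.824 m: A R^(2/3) = 2.448 — too large.
At y = 0.71 m: A R^(2/3) = 1.799 — ≈ 1.8.

y_n = 0.71 m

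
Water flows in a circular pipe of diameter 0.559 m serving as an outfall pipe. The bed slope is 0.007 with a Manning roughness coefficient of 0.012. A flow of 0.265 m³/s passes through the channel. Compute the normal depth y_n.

Manning's equation rearranged: A R^(2/3) = nQ / (1·√S) = 0.012 × 0.265 / (√0.007) = 0.03801.
Trying y = 0.26 m: A R^(2/3) = 0.02917 — low.
Trying y = 0.329 m: A R^(2/3) = 0.0431 — high.
Trying y = 0.304 m: A R^(2/3) = 0.03801 — close enough.

y_n = 0.304 m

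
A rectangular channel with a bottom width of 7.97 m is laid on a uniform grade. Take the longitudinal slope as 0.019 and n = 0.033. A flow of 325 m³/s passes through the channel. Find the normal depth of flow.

y_n = 5.57 m

Manning's equation rearranged: A R^(2/3) = nQ / (1·√S) = 0.033 × 325 / (√0.019) = 77.81.
At y = 6.47 m: A R^(2/3) = 94.12 — too large.
At y = 3.81 m: A R^(2/3) = 47.36 — too small.
At y = 5.57 m: A R^(2/3) = 77.87 — close enough.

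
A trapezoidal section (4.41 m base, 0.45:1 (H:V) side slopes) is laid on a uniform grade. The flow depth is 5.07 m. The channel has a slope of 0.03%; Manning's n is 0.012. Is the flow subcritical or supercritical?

With bottom width b = 4.41 m and side slope z = 0.45: A = (b + zy)y = (4.41 + 0.45×5.07)×5.07 = 33.93 m²; P = b + 2y√(1+z²) = 4.41 + 2×5.07×1.097 = 15.53 m.
Hydraulic radius R = A/P = 33.93/15.53 = 2.185 m.
V = (1/n) R^(2/3) √S = (1/0.012) × 2.185^(2/3) × √0.0003 = 2.43 m/s. Hydraulic depth D_h = A/T = 33.93/8.973 = 3.781 m.
Froude number Fr = V/√(g·D_h) = 2.43/√(9.81×3.781) = 0.399, which is less than 1, so the flow is subcritical.

subcritical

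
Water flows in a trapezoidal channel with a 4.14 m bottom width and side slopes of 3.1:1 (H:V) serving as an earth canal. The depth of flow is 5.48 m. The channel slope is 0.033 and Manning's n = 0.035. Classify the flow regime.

supercritical

With bottom width b = 4.14 m and side slope z = 3.1: A = (b + zy)y = (4.14 + 3.1×5.48)×5.48 = 115.8 m²; P = b + 2y√(1+z²) = 4.14 + 2×5.48×3.257 = 39.84 m.
Hydraulic radius R = A/P = 115.8/39.84 = 2.906 m.
V = (1/n) R^(2/3) √S = (1/0.035) × 2.906^(2/3) × √0.033 = 10.57 m/s. Hydraulic depth D_h = A/T = 115.8/38.12 = 3.038 m.
Froude number Fr = V/√(g·D_h) = 10.57/√(9.81×3.038) = 1.94, which is greater than 1, so the flow is supercritical.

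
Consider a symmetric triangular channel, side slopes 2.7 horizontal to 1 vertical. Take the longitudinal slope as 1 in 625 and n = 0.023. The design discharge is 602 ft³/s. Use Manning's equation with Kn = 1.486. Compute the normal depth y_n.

y_n = 6.43 ft

Manning's equation rearranged: A R^(2/3) = nQ / (1.486·√S) = 0.023 × 602 / (1.486 × √0.0016) = 232.9.
Try y = 5.79 ft: A R^(2/3) = 176.1 — short.
Try y = 7.24 ft: A R^(2/3) = 319.7 — over.
Try y = 6.43 ft: A R^(2/3) = 233 — matches.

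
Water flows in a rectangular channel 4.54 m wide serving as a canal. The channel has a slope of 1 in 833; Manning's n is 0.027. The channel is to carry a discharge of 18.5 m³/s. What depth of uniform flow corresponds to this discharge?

y_n = 2.75 m

Manning's equation rearranged: A R^(2/3) = nQ / (1·√S) = 0.027 × 18.5 / (√0.0012) = 14.42.
Try y = 3.03 m: A R^(2/3) = 16.37 — too large.
Try y = 2.12 m: A R^(2/3) = 10.23 — too small.
Try y = 2.75 m: A R^(2/3) = 14.44 — matches.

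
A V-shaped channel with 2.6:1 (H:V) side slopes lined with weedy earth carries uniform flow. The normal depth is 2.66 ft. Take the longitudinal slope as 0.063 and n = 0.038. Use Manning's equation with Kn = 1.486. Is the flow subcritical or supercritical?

For a triangular section with side slope z = 2.6: A = zy² = 2.6×2.66² = 18.4 ft²; P = 2y√(1+z²) = 2×2.66×2.786 = 14.82 ft.
Hydraulic radius R = A/P = 18.4/14.82 = 1.241 ft.
V = (1.486/n) R^(2/3) √S = (1.486/0.038) × 1.241^(2/3) × √0.063 = 11.34 ft/s. Hydraulic depth D_h = A/T = 18.4/13.83 = 1.33 ft.
Froude number Fr = V/√(g·D_h) = 11.34/√(32.2×1.33) = 1.73, which is greater than 1, so the flow is supercritical.

supercritical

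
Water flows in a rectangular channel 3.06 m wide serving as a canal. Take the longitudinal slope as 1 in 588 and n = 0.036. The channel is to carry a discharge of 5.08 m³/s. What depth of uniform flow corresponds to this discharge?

Manning's equation rearranged: A R^(2/3) = nQ / (1·√S) = 0.036 × 5.08 / (√0.001701) = 4.435.
Trying y = 2.09 m: A R^(2/3) = 5.888 — too large.
Trying y = 1.23 m: A R^(2/3) = 2.916 — too small.
Trying y = 1.68 m: A R^(2/3) = 4.433 — matches.

y_n = 1.68 m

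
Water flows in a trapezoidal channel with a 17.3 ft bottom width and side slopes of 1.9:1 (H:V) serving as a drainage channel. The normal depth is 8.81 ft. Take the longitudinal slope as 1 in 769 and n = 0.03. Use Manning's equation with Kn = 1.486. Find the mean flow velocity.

V = 5.52 ft/s

With bottom width b = 17.3 ft and side slope z = 1.9: A = (b + zy)y = (17.3 + 1.9×8.81)×8.81 = 299.9 ft²; P = b + 2y√(1+z²) = 17.3 + 2×8.81×2.147 = 55.13 ft.
Hydraulic radius R = A/P = 299.9/55.13 = 5.439 ft.
From Manning's equation, V = (1.486/n) R^(2/3) S^(1/2) = (1.486/0.03) × 5.439^(2/3) × 0.0013^(1/2) = 5.52 ft/s.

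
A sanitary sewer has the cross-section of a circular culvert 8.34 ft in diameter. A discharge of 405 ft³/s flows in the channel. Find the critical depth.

y_c = 5.05 ft

At critical depth, Q² T / (g A³) = 1, i.e. A³/T = Q²/g = 405²/32.2 = 5094.
At y = 3.87 ft: A³/T = 1837 — too small.
At y = 5.64 ft: A³/T = 7786 — too large.
At y = 5.05 ft: A³/T = 5081 — matches.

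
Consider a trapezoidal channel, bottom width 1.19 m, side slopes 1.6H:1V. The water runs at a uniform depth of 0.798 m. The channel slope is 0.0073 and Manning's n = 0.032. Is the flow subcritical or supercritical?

subcritical

With bottom width b = 1.19 m and side slope z = 1.6: A = (b + zy)y = (1.19 + 1.6×0.798)×0.798 = 1.969 m²; P = b + 2y√(1+z²) = 1.19 + 2×0.798×1.887 = 4.201 m.
Hydraulic radius R = A/P = 1.969/4.201 = 0.4685 m.
V = (1/n) R^(2/3) √S = (1/0.032) × 0.4685^(2/3) × √0.0073 = 1.611 m/s. Hydraulic depth D_h = A/T = 1.969/3.744 = 0.5258 m.
Froude number Fr = V/√(g·D_h) = 1.611/√(9.81×0.5258) = 0.709, which is less than 1, so the flow is subcritical.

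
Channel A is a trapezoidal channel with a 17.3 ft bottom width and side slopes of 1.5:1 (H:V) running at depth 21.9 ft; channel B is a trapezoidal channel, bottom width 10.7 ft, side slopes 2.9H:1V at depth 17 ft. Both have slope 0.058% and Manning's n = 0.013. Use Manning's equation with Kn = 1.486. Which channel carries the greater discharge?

channel A

Channel A: With bottom width b = 17.3 ft and side slope z = 1.5: A = (b + zy)y = (17.3 + 1.5×21.9)×21.9 = 1098 ft²; P = b + 2y√(1+z²) = 17.3 + 2×21.9×1.803 = 96.26 ft. Hydraulic radius R = A/P = 1098/96.26 = 11.41 ft. Q_A = (1.486/0.013)·1098·11.41^(2/3)·√0.00058 = 15320 ft³/s.
Channel B: With bottom width b = 10.7 ft and side slope z = 2.9: A = (b + zy)y = (10.7 + 2.9×17)×17 = 1020 ft²; P = b + 2y√(1+z²) = 10.7 + 2×17×3.068 = 115 ft. Hydraulic radius R = A/P = 1020/115 = 8.87 ft. Q_B = (1.486/0.013)·1020·8.87^(2/3)·√0.00058 = 12030 ft³/s.
Q_A = 15320 ft³/s vs Q_B = 12030 ft³/s, so channel A carries more.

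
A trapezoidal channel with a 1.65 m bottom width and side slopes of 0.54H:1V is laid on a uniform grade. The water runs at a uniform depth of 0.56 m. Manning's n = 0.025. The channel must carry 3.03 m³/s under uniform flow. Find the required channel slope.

With bottom width b = 1.65 m and side slope z = 0.54: A = (b + zy)y = (1.65 + 0.54×0.56)×0.56 = 1.093 m²; P = b + 2y√(1+z²) = 1.65 + 2×0.56×1.136 = 2.923 m.
Hydraulic radius R = A/P = 1.093/2.923 = 0.3741 m.
From Manning's equation, S = [nQ / (1 A R^(2/3))]² = [0.025 × 3.03 / (1 × 1.093 × 0.3741^(2/3))]² = 0.0178.

S = 0.0178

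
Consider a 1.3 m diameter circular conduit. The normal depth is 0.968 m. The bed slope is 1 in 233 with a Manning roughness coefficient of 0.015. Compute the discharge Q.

Q = 2.48 m³/s

For a circular section of diameter D = 1.3 m at depth y = 0.968 m, the central angle is θ = 2 arccos(1 − 2y/D) = 4.164 rad. Then A = (D²/8)(θ − sin θ) = 1.06 m² and P = Dθ/2 = 2.707 m.
Hydraulic radius R = A/P = 1.06/2.707 = 0.3916 m.
Manning's equation: Q = (1/n) A R^(2/3) S^(1/2) = (1/0.015) × 1.06 × 0.3916^(2/3) × 0.004292^(1/2) = 2.48 m³/s.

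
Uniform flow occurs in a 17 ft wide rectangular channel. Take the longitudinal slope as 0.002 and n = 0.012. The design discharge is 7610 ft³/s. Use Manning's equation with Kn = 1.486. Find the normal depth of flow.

Manning's equation rearranged: A R^(2/3) = nQ / (1.486·√S) = 0.012 × 7610 / (1.486 × √0.002) = 1374.
Try y = 30.4 ft: A R^(2/3) = 1826 — over.
Try y = 16.5 ft: A R^(2/3) = 885.6 — short.
Try y = 23.8 ft: A R^(2/3) = 1375 — close enough.

y_n = 23.8 ft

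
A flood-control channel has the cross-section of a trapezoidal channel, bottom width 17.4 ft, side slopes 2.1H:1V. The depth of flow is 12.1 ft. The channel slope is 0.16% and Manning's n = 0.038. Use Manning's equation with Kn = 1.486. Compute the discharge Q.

Q = 2970 ft³/s

With bottom width b = 17.4 ft and side slope z = 2.1: A = (b + zy)y = (17.4 + 2.1×12.1)×12.1 = 518 ft²; P = b + 2y√(1+z²) = 17.4 + 2×12.1×2.326 = 73.69 ft.
Hydraulic radius R = A/P = 518/73.69 = 7.03 ft.
Manning's equation: Q = (1.486/n) A R^(2/3) S^(1/2) = (1.486/0.038) × 518 × 7.03^(2/3) × 0.0016^(1/2) = 2970 ft³/s.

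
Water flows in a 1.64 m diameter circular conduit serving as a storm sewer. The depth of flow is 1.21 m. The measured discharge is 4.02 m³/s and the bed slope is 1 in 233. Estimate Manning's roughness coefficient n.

For a circular section of diameter D = 1.64 m at depth y = 1.21 m, the central angle is θ = 2 arccos(1 − 2y/D) = 4.133 rad. Then A = (D²/8)(θ − sin θ) = 1.671 m² and P = Dθ/2 = 3.389 m.
Hydraulic radius R = A/P = 1.671/3.389 = 0.493 m.
Rearranging Manning's equation: n = (1/Q) A R^(2/3) S^(1/2) = (1/4.02) × 1.671 × 0.493^(2/3) × √0.004292 = 0.017.

n = 0.017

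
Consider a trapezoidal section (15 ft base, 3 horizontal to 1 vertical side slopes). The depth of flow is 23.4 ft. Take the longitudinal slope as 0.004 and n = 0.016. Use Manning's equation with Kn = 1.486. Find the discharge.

Q = 62200 ft³/s

With bottom width b = 15 ft and side slope z = 3: A = (b + zy)y = (15 + 3×23.4)×23.4 = 1994 ft²; P = b + 2y√(1+z²) = 15 + 2×23.4×3.162 = 163 ft.
Hydraulic radius R = A/P = 1994/163 = 12.23 ft.
Manning's equation: Q = (1.486/n) A R^(2/3) S^(1/2) = (1.486/0.016) × 1994 × 12.23^(2/3) × 0.004^(1/2) = 62200 ft³/s.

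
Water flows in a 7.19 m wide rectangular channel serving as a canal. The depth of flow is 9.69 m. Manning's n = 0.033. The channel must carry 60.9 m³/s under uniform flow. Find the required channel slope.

S = 0.00023

Flow area A = b·y = 7.19 × 9.69 = 69.67 m². Wetted perimeter P = b + 2y = 7.19 + 2×9.69 = 26.57 m.
Hydraulic radius R = A/P = 69.67/26.57 = 2.622 m.
From Manning's equation, S = [nQ / (1 A R^(2/3))]² = [0.033 × 60.9 / (1 × 69.67 × 2.622^(2/3))]² = 0.00023.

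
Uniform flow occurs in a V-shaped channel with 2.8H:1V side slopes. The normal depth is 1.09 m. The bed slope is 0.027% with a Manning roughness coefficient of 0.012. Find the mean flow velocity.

V = 0.878 m/s

For a triangular section with side slope z = 2.8: A = zy² = 2.8×1.09² = 3.327 m²; P = 2y√(1+z²) = 2×1.09×2.973 = 6.482 m.
Hydraulic radius R = A/P = 3.327/6.482 = 0.5132 m.
From Manning's equation, V = (1/n) R^(2/3) S^(1/2) = (1/0.012) × 0.5132^(2/3) × 0.00027^(1/2) = 0.878 m/s.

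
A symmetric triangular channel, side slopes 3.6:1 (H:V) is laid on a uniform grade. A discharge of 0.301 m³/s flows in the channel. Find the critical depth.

At critical depth, Q² T / (g A³) = 1, i.e. A³/T = Q²/g = 0.301²/9.81 = 0.009236.
Try y = 0.231 m: A³/T = 0.004262 — low.
Try y = 0.33 m: A³/T = 0.02536 — high.
Try y = 0.27 m: A³/T = 0.009298 — matches.

y_c = 0.27 m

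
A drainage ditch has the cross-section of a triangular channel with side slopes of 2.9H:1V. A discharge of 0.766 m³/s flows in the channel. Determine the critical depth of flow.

y_c = 0.427 m

At critical depth, Q² T / (g A³) = 1, i.e. A³/T = Q²/g = 0.766²/9.81 = 0.05981.
Try y = 0.48 m: A³/T = 0.1071 — high.
Try y = 0.308 m: A³/T = 0.01166 — low.
Try y = 0.427 m: A³/T = 0.05969 — ≈ 0.05981.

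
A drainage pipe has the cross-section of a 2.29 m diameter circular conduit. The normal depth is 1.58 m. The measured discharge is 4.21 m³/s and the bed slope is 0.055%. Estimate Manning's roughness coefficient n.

n = 0.013

For a circular section of diameter D = 2.29 m at depth y = 1.58 m, the central angle is θ = 2 arccos(1 − 2y/D) = 3.921 rad. Then A = (D²/8)(θ − sin θ) = 3.031 m² and P = Dθ/2 = 4.49 m.
Hydraulic radius R = A/P = 3.031/4.49 = 0.6751 m.
Rearranging Manning's equation: n = (1/Q) A R^(2/3) S^(1/2) = (1/4.21) × 3.031 × 0.6751^(2/3) × √0.00055 = 0.013.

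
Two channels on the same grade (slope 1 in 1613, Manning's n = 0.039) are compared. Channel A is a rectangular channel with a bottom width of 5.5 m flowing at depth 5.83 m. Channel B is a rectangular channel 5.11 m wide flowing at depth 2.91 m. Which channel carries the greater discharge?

channel A

Channel A: Flow area A = b·y = 5.5 × 5.83 = 32.06 m². Wetted perimeter P = b + 2y = 5.5 + 2×5.83 = 17.16 m. Hydraulic radius R = A/P = 32.06/17.16 = 1.869 m. Q_A = (1/0.039)·32.06·1.869^(2/3)·√0.00062 = 31.06 m³/s.
Channel B: Flow area A = b·y = 5.11 × 2.91 = 14.87 m². Wetted perimeter P = b + 2y = 5.11 + 2×2.91 = 10.93 m. Hydraulic radius R = A/P = 14.87/10.93 = 1.36 m. Q_B = (1/0.039)·14.87·1.36^(2/3)·√0.00062 = 11.66 m³/s.
Q_A = 31.06 m³/s vs Q_B = 11.66 m³/s, so channel A carries more.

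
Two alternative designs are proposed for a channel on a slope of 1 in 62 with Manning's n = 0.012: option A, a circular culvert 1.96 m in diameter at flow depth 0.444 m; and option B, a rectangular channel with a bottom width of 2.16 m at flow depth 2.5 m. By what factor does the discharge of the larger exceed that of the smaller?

21.2

Channel A: For a circular section of diameter D = 1.96 m at depth y = 0.444 m, the central angle is θ = 2 arccos(1 − 2y/D) = 1.984 rad. Then A = (D²/8)(θ − sin θ) = 0.5131 m² and P = Dθ/2 = 1.945 m. Hydraulic radius R = A/P = 0.5131/1.945 = 0.2638 m. Q_A = (1/0.012)·0.5131·0.2638^(2/3)·√0.01613 = 2.234 m³/s.
Channel B: Flow area A = b·y = 2.16 × 2.5 = 5.4 m². Wetted perimeter P = b + 2y = 2.16 + 2×2.5 = 7.16 m. Hydraulic radius R = A/P = 5.4/7.16 = 0.7542 m. Q_B = (1/0.012)·5.4·0.7542^(2/3)·√0.01613 = 47.35 m³/s.
The larger discharge is 47.35 m³/s and the smaller is 2.234 m³/s; the ratio is 21.2.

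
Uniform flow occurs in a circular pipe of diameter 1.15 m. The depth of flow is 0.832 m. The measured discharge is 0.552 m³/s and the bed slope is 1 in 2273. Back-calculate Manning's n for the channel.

For a circular section of diameter D = 1.15 m at depth y = 0.832 m, the central angle is θ = 2 arccos(1 − 2y/D) = 4.068 rad. Then A = (D²/8)(θ − sin θ) = 0.8047 m² and P = Dθ/2 = 2.339 m.
Hydraulic radius R = A/P = 0.8047/2.339 = 0.344 m.
Rearranging Manning's equation: n = (1/Q) A R^(2/3) S^(1/2) = (1/0.552) × 0.8047 × 0.344^(2/3) × √0.0004399 = 0.015.

n = 0.015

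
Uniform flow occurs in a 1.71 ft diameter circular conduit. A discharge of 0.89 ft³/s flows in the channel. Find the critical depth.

y_c = 0.339 ft

At critical depth, Q² T / (g A³) = 1, i.e. A³/T = Q²/g = 0.89²/32.2 = 0.0246.
At y = 0.279 ft: A³/T = 0.01149 — low.
At y = 0.339 ft: A³/T = 0.02469 — matches.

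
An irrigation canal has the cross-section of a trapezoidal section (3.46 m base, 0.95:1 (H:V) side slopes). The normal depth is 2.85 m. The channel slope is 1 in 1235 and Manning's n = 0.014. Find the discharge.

Q = 47.9 m³/s

With bottom width b = 3.46 m and side slope z = 0.95: A = (b + zy)y = (3.46 + 0.95×2.85)×2.85 = 17.58 m²; P = b + 2y√(1+z²) = 3.46 + 2×2.85×1.379 = 11.32 m.
Hydraulic radius R = A/P = 17.58/11.32 = 1.552 m.
Manning's equation: Q = (1/n) A R^(2/3) S^(1/2) = (1/0.014) × 17.58 × 1.552^(2/3) × 0.0008097^(1/2) = 47.9 m³/s.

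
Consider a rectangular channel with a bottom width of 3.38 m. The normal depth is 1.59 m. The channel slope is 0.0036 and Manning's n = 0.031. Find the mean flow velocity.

V = 1.69 m/s

Flow area A = b·y = 3.38 × 1.59 = 5.374 m². Wetted perimeter P = b + 2y = 3.38 + 2×1.59 = 6.56 m.
Hydraulic radius R = A/P = 5.374/6.56 = 0.8192 m.
From Manning's equation, V = (1/n) R^(2/3) S^(1/2) = (1/0.031) × 0.8192^(2/3) × 0.0036^(1/2) = 1.69 m/s.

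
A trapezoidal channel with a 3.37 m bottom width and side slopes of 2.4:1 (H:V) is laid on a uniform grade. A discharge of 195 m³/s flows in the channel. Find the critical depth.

y_c = 3.59 m

At critical depth, Q² T / (g A³) = 1, i.e. A³/T = Q²/g = 195²/9.81 = 3876.
Trying y = 4.57 m: A³/T = 11120 — over.
Trying y = 2.56 m: A³/T = 922.7 — short.
Trying y = 3.59 m: A³/T = 3867 — matches.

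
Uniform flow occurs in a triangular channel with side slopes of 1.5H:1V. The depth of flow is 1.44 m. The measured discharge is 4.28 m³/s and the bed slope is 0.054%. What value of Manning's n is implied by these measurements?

For a triangular section with side slope z = 1.5: A = zy² = 1.5×1.44² = 3.11 m²; P = 2y√(1+z²) = 2×1.44×1.803 = 5.192 m.
Hydraulic radius R = A/P = 3.11/5.192 = 0.5991 m.
Rearranging Manning's equation: n = (1/Q) A R^(2/3) S^(1/2) = (1/4.28) × 3.11 × 0.5991^(2/3) × √0.00054 = 0.012.

n = 0.012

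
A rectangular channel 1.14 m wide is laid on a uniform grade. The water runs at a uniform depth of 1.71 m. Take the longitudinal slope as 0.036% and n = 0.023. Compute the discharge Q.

Flow area A = b·y = 1.14 × 1.71 = 1.949 m². Wetted perimeter P = b + 2y = 1.14 + 2×1.71 = 4.56 m.
Hydraulic radius R = A/P = 1.949/4.56 = 0.4275 m.
Manning's equation: Q = (1/n) A R^(2/3) S^(1/2) = (1/0.023) × 1.949 × 0.4275^(2/3) × 0.00036^(1/2) = 0.913 m³/s.

Q = 0.913 m³/s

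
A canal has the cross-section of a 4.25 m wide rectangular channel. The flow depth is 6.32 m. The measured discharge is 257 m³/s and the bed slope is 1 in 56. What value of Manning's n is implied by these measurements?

Flow area A = b·y = 4.25 × 6.32 = 26.86 m². Wetted perimeter P = b + 2y = 4.25 + 2×6.32 = 16.89 m.
Hydraulic radius R = A/P = 26.86/16.89 = 1.59 m.
Rearranging Manning's equation: n = (1/Q) A R^(2/3) S^(1/2) = (1/257) × 26.86 × 1.59^(2/3) × √0.01786 = 0.019.

n = 0.019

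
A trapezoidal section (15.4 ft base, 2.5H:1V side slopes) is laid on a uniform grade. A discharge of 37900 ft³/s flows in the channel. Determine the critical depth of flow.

y_c = 24.1 ft

At critical depth, Q² T / (g A³) = 1, i.e. A³/T = Q²/g = 37900²/32.2 = 44610000.
Try y = 27.5 ft: A³/T = 81050000 — high.
Try y = 24.1 ft: A³/T = 44590000 — matches.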